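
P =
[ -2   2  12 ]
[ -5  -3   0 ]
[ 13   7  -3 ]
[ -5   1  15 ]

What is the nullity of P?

Row reduce to echelon form.
R2 ← R2 − (5/2)·R1: [0, -8, -30]
R3 ← R3 + (13/2)·R1: [0, 20, 75]
R4 ← R4 − (5/2)·R1: [0, -4, -15]
R3 ← R3 + (5/2)·R2: [0, 0, 0]
R4 ← R4 − (1/2)·R2: [0, 0, 0]
2 nonzero rows, so rank(P) = 2.
P has 3 columns; by rank–nullity, nullity = 3 − 2 = 1.

1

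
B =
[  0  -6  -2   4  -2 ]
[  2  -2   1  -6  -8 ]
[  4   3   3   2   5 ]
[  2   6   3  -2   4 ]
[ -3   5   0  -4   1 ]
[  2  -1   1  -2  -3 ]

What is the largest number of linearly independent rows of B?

3

Row reduce to echelon form.
Swap R1 ↔ R2
R3 ← R3 − (2)·R1: [0, 7, 1, 14, 21]
R4 ← R4 − R1: [0, 8, 2, 4, 12]
R5 ← R5 + (3/2)·R1: [0, 2, 3/2, -13, -11]
R6 ← R6 − R1: [0, 1, 0, 4, 5]
R3 ← R3 + (7/6)·R2: [0, 0, -4/3, 56/3, 56/3]
R4 ← R4 + (4/3)·R2: [0, 0, -2/3, 28/3, 28/3]
R5 ← R5 + (1/3)·R2: [0, 0, 5/6, -35/3, -35/3]
R6 ← R6 + (1/6)·R2: [0, 0, -1/3, 14/3, 14/3]
R4 ← R4 − (1/2)·R3: [0, 0, 0, 0, 0]
R5 ← R5 + (5/8)·R3: [0, 0, 0, 0, 0]
R6 ← R6 − (1/4)·R3: [0, 0, 0, 0, 0]
Echelon form has 3 nonzero rows, so rank(B) = 3.
The rank gives the maximum number of linearly independent rows: 3.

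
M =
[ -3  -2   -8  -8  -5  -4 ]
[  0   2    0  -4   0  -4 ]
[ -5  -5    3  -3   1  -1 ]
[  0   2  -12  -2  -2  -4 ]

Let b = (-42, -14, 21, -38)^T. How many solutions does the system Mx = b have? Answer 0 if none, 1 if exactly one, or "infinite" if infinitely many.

Row reduce the augmented matrix [M | b].
R3 ← R3 − (5/3)·R1: [0, -5/3, 49/3, 31/3, 28/3, 17/3, 91]
R3 ← R3 + (5/6)·R2: [0, 0, 49/3, 7, 28/3, 7/3, 238/3]
R4 ← R4 − R2: [0, 0, -12, 2, -2, 0, -24]
R4 ← R4 + (36/49)·R3: [0, 0, 0, 50/7, 34/7, 12/7, 240/7]
The echelon form has 4 nonzero rows, and every pivot lies in the first 6 columns, so rank(M) = rank([M|b]) = 4.
The system is consistent.
rank = 4 < 6 unknowns, so there are infinitely many solutions.

infinite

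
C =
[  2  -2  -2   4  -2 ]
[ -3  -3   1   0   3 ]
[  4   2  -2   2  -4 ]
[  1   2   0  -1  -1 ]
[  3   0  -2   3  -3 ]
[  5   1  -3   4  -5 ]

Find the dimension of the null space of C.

3

Row reduce to echelon form.
R2 ← R2 + (3/2)·R1: [0, -6, -2, 6, 0]
R3 ← R3 − (2)·R1: [0, 6, 2, -6, 0]
R4 ← R4 − (1/2)·R1: [0, 3, 1, -3, 0]
R5 ← R5 − (3/2)·R1: [0, 3, 1, -3, 0]
R6 ← R6 − (5/2)·R1: [0, 6, 2, -6, 0]
R3 ← R3 + R2: [0, 0, 0, 0, 0]
R4 ← R4 + (1/2)·R2: [0, 0, 0, 0, 0]
R5 ← R5 + (1/2)·R2: [0, 0, 0, 0, 0]
R6 ← R6 + R2: [0, 0, 0, 0, 0]
2 nonzero rows, so rank(C) = 2.
C has 5 columns; by rank–nullity, nullity = 5 − 2 = 3.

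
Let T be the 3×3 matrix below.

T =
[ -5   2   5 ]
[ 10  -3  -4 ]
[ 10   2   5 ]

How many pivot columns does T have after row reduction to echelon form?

3

Row reduce to echelon form.
R2 ← R2 + (2)·R1: [0, 1, 6]
R3 ← R3 + (2)·R1: [0, 6, 15]
R3 ← R3 − (6)·R2: [0, 0, -21]
Echelon form has 3 nonzero rows, so rank(T) = 3.
Each nonzero row contributes one pivot column: 3 pivot columns.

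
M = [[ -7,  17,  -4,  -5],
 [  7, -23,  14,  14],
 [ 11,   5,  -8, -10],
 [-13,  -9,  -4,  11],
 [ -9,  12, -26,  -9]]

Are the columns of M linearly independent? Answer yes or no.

Row reduce M to echelon form.
R2 ← R2 + R1: [0, -6, 10, 9]
R3 ← R3 + (11/7)·R1: [0, 222/7, -100/7, -125/7]
R4 ← R4 − (13/7)·R1: [0, -284/7, 24/7, 142/7]
R5 ← R5 − (9/7)·R1: [0, -69/7, -146/7, -18/7]
R3 ← R3 + (37/7)·R2: [0, 0, 270/7, 208/7]
R4 ← R4 − (142/21)·R2: [0, 0, -1348/21, -284/7]
R5 ← R5 − (23/14)·R2: [0, 0, -261/7, -243/14]
R4 ← R4 + (674/405)·R3: [0, 0, 0, 3596/405]
R5 ← R5 + (29/30)·R3: [0, 0, 0, 341/30]
R5 ← R5 − (297/232)·R4: [0, 0, 0, 0]
4 pivots among 4 columns.
Every column is a pivot column, so the columns are linearly independent.

yes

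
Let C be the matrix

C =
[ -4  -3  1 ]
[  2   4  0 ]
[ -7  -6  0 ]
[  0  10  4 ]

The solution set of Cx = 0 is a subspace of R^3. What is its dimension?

0

Row reduce to echelon form.
R2 ← R2 + (1/2)·R1: [0, 5/2, 1/2]
R3 ← R3 − (7/4)·R1: [0, -3/4, -7/4]
R3 ← R3 + (3/10)·R2: [0, 0, -8/5]
R4 ← R4 − (4)·R2: [0, 0, 2]
R4 ← R4 + (5/4)·R3: [0, 0, 0]
3 nonzero rows, so rank(C) = 3.
C has 3 columns; by rank–nullity, nullity = 3 − 3 = 0.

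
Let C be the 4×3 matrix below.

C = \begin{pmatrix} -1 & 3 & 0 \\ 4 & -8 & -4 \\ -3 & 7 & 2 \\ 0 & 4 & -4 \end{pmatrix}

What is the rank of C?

2

Row reduce to echelon form.
R2 ← R2 + (4)·R1: [0, 4, -4]
R3 ← R3 − (3)·R1: [0, -2, 2]
R3 ← R3 + (1/2)·R2: [0, 0, 0]
R4 ← R4 − R2: [0, 0, 0]
Echelon form has 2 nonzero rows, so rank(C) = 2.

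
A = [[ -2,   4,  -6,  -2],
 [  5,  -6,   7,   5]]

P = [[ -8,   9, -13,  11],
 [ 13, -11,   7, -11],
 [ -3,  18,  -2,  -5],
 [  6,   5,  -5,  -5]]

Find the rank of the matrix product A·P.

First compute AP:
[[ 74, -180,  76, -26],
 [-109, 262, -146,  61]]
Now row reduce the product.
R2 ← R2 + (109/74)·R1: [0, -116/37, -1260/37, 840/37]
2 nonzero rows, so rank(AP) = 2.

2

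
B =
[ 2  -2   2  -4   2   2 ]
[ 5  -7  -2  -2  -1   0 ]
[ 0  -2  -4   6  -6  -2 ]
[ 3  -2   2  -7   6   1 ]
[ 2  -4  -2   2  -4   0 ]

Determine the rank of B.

Row reduce to echelon form.
R2 ← R2 − (5/2)·R1: [0, -2, -7, 8, -6, -5]
R4 ← R4 − (3/2)·R1: [0, 1, -1, -1, 3, -2]
R5 ← R5 − R1: [0, -2, -4, 6, -6, -2]
R3 ← R3 − R2: [0, 0, 3, -2, 0, 3]
R4 ← R4 + (1/2)·R2: [0, 0, -9/2, 3, 0, -9/2]
R5 ← R5 − R2: [0, 0, 3, -2, 0, 3]
R4 ← R4 + (3/2)·R3: [0, 0, 0, 0, 0, 0]
R5 ← R5 − R3: [0, 0, 0, 0, 0, 0]
Echelon form has 3 nonzero rows, so rank(B) = 3.

3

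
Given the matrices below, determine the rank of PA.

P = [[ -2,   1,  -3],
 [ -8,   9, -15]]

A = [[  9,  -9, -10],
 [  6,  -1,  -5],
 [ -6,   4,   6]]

2

First compute PA:
[[  6,   5,  -3],
 [ 72,   3, -55]]
Now row reduce the product.
R2 ← R2 − (12)·R1: [0, -57, -19]
2 nonzero rows, so rank(PA) = 2.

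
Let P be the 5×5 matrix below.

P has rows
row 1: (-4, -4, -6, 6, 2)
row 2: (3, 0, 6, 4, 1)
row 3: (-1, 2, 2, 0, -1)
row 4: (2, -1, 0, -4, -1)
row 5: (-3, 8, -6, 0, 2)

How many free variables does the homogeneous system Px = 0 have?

Row reduce to echelon form.
R2 ← R2 + (3/4)·R1: [0, -3, 3/2, 17/2, 5/2]
R3 ← R3 − (1/4)·R1: [0, 3, 7/2, -3/2, -3/2]
R4 ← R4 + (1/2)·R1: [0, -3, -3, -1, 0]
R5 ← R5 − (3/4)·R1: [0, 11, -3/2, -9/2, 1/2]
R3 ← R3 + R2: [0, 0, 5, 7, 1]
R4 ← R4 − R2: [0, 0, -9/2, -19/2, -5/2]
R5 ← R5 + (11/3)·R2: [0, 0, 4, 80/3, 29/3]
R4 ← R4 + (9/10)·R3: [0, 0, 0, -16/5, -8/5]
R5 ← R5 − (4/5)·R3: [0, 0, 0, 316/15, 133/15]
R5 ← R5 + (79/12)·R4: [0, 0, 0, 0, -5/3]
5 nonzero rows, so rank(P) = 5.
P has 5 columns; by rank–nullity, nullity = 5 − 5 = 0.

0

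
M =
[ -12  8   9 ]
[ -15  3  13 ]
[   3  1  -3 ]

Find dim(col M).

Row reduce to echelon form.
R2 ← R2 − (5/4)·R1: [0, -7, 7/4]
R3 ← R3 + (1/4)·R1: [0, 3, -3/4]
R3 ← R3 + (3/7)·R2: [0, 0, 0]
Echelon form has 2 nonzero rows, so rank(M) = 2.
The column space has dimension equal to the rank: 2.

2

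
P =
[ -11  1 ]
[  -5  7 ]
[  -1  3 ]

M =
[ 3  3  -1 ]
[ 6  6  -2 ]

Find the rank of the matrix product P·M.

First compute PM:
[[-27, -27,   9],
 [ 27,  27,  -9],
 [ 15,  15,  -5]]
Now row reduce the product.
R2 ← R2 + R1: [0, 0, 0]
R3 ← R3 + (5/9)·R1: [0, 0, 0]
1 nonzero row, so rank(PM) = 1.

1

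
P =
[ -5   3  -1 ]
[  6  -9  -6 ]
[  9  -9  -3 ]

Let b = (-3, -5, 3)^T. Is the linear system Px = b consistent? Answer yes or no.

Row reduce the augmented matrix [P | b].
R2 ← R2 + (6/5)·R1: [0, -27/5, -36/5, -43/5]
R3 ← R3 + (9/5)·R1: [0, -18/5, -24/5, -12/5]
R3 ← R3 − (2/3)·R2: [0, 0, 0, 10/3]
The echelon form has 3 nonzero rows; the last pivot sits in the augmented column, so rank(P) = 2 but rank([P|b]) = 3.
Since the ranks differ, the system is inconsistent.

no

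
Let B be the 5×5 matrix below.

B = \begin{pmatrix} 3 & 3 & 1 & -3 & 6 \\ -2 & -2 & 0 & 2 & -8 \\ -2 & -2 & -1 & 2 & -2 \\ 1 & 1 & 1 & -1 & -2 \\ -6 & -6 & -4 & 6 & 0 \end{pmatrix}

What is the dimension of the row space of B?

Row reduce to echelon form.
R2 ← R2 + (2/3)·R1: [0, 0, 2/3, 0, -4]
R3 ← R3 + (2/3)·R1: [0, 0, -1/3, 0, 2]
R4 ← R4 − (1/3)·R1: [0, 0, 2/3, 0, -4]
R5 ← R5 + (2)·R1: [0, 0, -2, 0, 12]
R3 ← R3 + (1/2)·R2: [0, 0, 0, 0, 0]
R4 ← R4 − R2: [0, 0, 0, 0, 0]
R5 ← R5 + (3)·R2: [0, 0, 0, 0, 0]
Echelon form has 2 nonzero rows, so rank(B) = 2.
The row space has dimension equal to the rank: 2.

2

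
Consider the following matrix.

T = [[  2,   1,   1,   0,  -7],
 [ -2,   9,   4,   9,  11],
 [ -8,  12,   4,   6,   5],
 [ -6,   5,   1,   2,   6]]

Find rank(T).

Row reduce to echelon form.
R2 ← R2 + R1: [0, 10, 5, 9, 4]
R3 ← R3 + (4)·R1: [0, 16, 8, 6, -23]
R4 ← R4 + (3)·R1: [0, 8, 4, 2, -15]
R3 ← R3 − (8/5)·R2: [0, 0, 0, -42/5, -147/5]
R4 ← R4 − (4/5)·R2: [0, 0, 0, -26/5, -91/5]
R4 ← R4 − (13/21)·R3: [0, 0, 0, 0, 0]
Echelon form has 3 nonzero rows, so rank(T) = 3.

3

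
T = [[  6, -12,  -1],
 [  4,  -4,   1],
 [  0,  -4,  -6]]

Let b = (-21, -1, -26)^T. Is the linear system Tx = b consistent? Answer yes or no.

Row reduce the augmented matrix [T | b].
R2 ← R2 − (2/3)·R1: [0, 4, 5/3, 13]
R3 ← R3 + R2: [0, 0, -13/3, -13]
The echelon form has 3 nonzero rows, and every pivot lies in the first 3 columns, so rank(T) = rank([T|b]) = 3.
The system is consistent.

yes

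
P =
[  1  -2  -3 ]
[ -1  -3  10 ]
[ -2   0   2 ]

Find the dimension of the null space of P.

0

Row reduce to echelon form.
R2 ← R2 + R1: [0, -5, 7]
R3 ← R3 + (2)·R1: [0, -4, -4]
R3 ← R3 − (4/5)·R2: [0, 0, -48/5]
3 nonzero rows, so rank(P) = 3.
P has 3 columns; by rank–nullity, nullity = 3 − 3 = 0.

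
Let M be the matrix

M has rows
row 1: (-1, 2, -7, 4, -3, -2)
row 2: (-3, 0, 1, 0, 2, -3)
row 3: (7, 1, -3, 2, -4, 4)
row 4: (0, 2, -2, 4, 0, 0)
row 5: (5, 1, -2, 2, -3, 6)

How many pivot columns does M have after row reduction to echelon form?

4

Row reduce to echelon form.
R2 ← R2 − (3)·R1: [0, -6, 22, -12, 11, 3]
R3 ← R3 + (7)·R1: [0, 15, -52, 30, -25, -10]
R5 ← R5 + (5)·R1: [0, 11, -37, 22, -18, -4]
R3 ← R3 + (5/2)·R2: [0, 0, 3, 0, 5/2, -5/2]
R4 ← R4 + (1/3)·R2: [0, 0, 16/3, 0, 11/3, 1]
R5 ← R5 + (11/6)·R2: [0, 0, 10/3, 0, 13/6, 3/2]
R4 ← R4 − (16/9)·R3: [0, 0, 0, 0, -7/9, 49/9]
R5 ← R5 − (10/9)·R3: [0, 0, 0, 0, -11/18, 77/18]
R5 ← R5 − (11/14)·R4: [0, 0, 0, 0, 0, 0]
Echelon form has 4 nonzero rows, so rank(M) = 4.
Each nonzero row contributes one pivot column: 4 pivot columns.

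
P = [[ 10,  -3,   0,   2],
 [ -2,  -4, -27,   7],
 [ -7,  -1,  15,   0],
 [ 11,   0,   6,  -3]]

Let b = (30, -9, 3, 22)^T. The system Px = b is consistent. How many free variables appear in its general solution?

0

Row reduce the augmented matrix [P | b].
R2 ← R2 + (1/5)·R1: [0, -23/5, -27, 37/5, -3]
R3 ← R3 + (7/10)·R1: [0, -31/10, 15, 7/5, 24]
R4 ← R4 − (11/10)·R1: [0, 33/10, 6, -26/5, -11]
R3 ← R3 − (31/46)·R2: [0, 0, 1527/46, -165/46, 1197/46]
R4 ← R4 + (33/46)·R2: [0, 0, -615/46, 5/46, -605/46]
R4 ← R4 + (205/509)·R3: [0, 0, 0, -680/509, -1360/509]
The echelon form has 4 nonzero rows, and every pivot lies in the first 4 columns, so rank(P) = rank([P|b]) = 4.
The system is consistent.
Free variables = (unknowns) − (rank) = 4 − 4 = 0.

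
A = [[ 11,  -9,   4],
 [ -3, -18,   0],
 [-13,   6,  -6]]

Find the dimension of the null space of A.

Row reduce to echelon form.
R2 ← R2 + (3/11)·R1: [0, -225/11, 12/11]
R3 ← R3 + (13/11)·R1: [0, -51/11, -14/11]
R3 ← R3 − (17/75)·R2: [0, 0, -38/25]
3 nonzero rows, so rank(A) = 3.
A has 3 columns; by rank–nullity, nullity = 3 − 3 = 0.

0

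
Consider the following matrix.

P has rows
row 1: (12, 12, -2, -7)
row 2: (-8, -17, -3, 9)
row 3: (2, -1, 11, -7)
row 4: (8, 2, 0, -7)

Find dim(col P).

Row reduce to echelon form.
R2 ← R2 + (2/3)·R1: [0, -9, -13/3, 13/3]
R3 ← R3 − (1/6)·R1: [0, -3, 34/3, -35/6]
R4 ← R4 − (2/3)·R1: [0, -6, 4/3, -7/3]
R3 ← R3 − (1/3)·R2: [0, 0, 115/9, -131/18]
R4 ← R4 − (2/3)·R2: [0, 0, 38/9, -47/9]
R4 ← R4 − (38/115)·R3: [0, 0, 0, -324/115]
Echelon form has 4 nonzero rows, so rank(P) = 4.
The column space has dimension equal to the rank: 4.

4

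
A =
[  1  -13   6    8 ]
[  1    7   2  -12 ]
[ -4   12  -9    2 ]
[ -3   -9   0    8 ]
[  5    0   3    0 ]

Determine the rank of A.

4

Row reduce to echelon form.
R2 ← R2 − R1: [0, 20, -4, -20]
R3 ← R3 + (4)·R1: [0, -40, 15, 34]
R4 ← R4 + (3)·R1: [0, -48, 18, 32]
R5 ← R5 − (5)·R1: [0, 65, -27, -40]
R3 ← R3 + (2)·R2: [0, 0, 7, -6]
R4 ← R4 + (12/5)·R2: [0, 0, 42/5, -16]
R5 ← R5 − (13/4)·R2: [0, 0, -14, 25]
R4 ← R4 − (6/5)·R3: [0, 0, 0, -44/5]
R5 ← R5 + (2)·R3: [0, 0, 0, 13]
R5 ← R5 + (65/44)·R4: [0, 0, 0, 0]
Echelon form has 4 nonzero rows, so rank(A) = 4.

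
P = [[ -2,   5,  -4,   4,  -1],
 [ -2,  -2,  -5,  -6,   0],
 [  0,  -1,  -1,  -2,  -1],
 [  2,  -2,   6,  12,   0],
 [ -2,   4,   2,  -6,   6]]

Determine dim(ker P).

0

Row reduce to echelon form.
R2 ← R2 − R1: [0, -7, -1, -10, 1]
R4 ← R4 + R1: [0, 3, 2, 16, -1]
R5 ← R5 − R1: [0, -1, 6, -10, 7]
R3 ← R3 − (1/7)·R2: [0, 0, -6/7, -4/7, -8/7]
R4 ← R4 + (3/7)·R2: [0, 0, 11/7, 82/7, -4/7]
R5 ← R5 − (1/7)·R2: [0, 0, 43/7, -60/7, 48/7]
R4 ← R4 + (11/6)·R3: [0, 0, 0, 32/3, -8/3]
R5 ← R5 + (43/6)·R3: [0, 0, 0, -38/3, -4/3]
R5 ← R5 + (19/16)·R4: [0, 0, 0, 0, -9/2]
5 nonzero rows, so rank(P) = 5.
P has 5 columns; by rank–nullity, nullity = 5 − 5 = 0.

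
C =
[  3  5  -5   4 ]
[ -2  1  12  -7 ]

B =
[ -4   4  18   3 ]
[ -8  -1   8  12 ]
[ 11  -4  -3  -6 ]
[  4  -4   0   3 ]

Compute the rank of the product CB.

First compute CB:
[[-91,  11, 109, 111],
 [104, -29, -64, -87]]
Now row reduce the product.
R2 ← R2 + (8/7)·R1: [0, -115/7, 424/7, 279/7]
2 nonzero rows, so rank(CB) = 2.

2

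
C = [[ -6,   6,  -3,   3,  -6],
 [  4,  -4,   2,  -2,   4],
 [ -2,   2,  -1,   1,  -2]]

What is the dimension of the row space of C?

Row reduce to echelon form.
R2 ← R2 + (2/3)·R1: [0, 0, 0, 0, 0]
R3 ← R3 − (1/3)·R1: [0, 0, 0, 0, 0]
Echelon form has 1 nonzero row, so rank(C) = 1.
The row space has dimension equal to the rank: 1.

1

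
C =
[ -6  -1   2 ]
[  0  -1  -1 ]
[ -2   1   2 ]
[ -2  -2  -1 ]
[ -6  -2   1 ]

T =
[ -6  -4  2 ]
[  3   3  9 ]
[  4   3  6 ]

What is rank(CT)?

First compute CT:
[[ 41,  27,  -9],
 [ -7,  -6, -15],
 [ 23,  17,  17],
 [  2,  -1, -28],
 [ 34,  21, -24]]
Now row reduce the product.
R2 ← R2 + (7/41)·R1: [0, -57/41, -678/41]
R3 ← R3 − (23/41)·R1: [0, 76/41, 904/41]
R4 ← R4 − (2/41)·R1: [0, -95/41, -1130/41]
R5 ← R5 − (34/41)·R1: [0, -57/41, -678/41]
R3 ← R3 + (4/3)·R2: [0, 0, 0]
R4 ← R4 − (5/3)·R2: [0, 0, 0]
R5 ← R5 − R2: [0, 0, 0]
2 nonzero rows, so rank(CT) = 2.

2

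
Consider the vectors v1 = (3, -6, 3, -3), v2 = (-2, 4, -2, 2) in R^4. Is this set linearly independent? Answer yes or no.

Form the matrix with these vectors as rows and row reduce.
R2 ← R2 + (2/3)·R1: [0, 0, 0, 0]
1 nonzero row, so the 2 vectors span a space of dimension 1.
Since 1 < 2, the vectors are linearly dependent.

no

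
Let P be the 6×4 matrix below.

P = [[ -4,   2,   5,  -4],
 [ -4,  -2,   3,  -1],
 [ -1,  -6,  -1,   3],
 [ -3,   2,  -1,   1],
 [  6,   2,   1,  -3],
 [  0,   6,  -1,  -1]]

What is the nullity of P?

1

Row reduce to echelon form.
R2 ← R2 − R1: [0, -4, -2, 3]
R3 ← R3 − (1/4)·R1: [0, -13/2, -9/4, 4]
R4 ← R4 − (3/4)·R1: [0, 1/2, -19/4, 4]
R5 ← R5 + (3/2)·R1: [0, 5, 17/2, -9]
R3 ← R3 − (13/8)·R2: [0, 0, 1, -7/8]
R4 ← R4 + (1/8)·R2: [0, 0, -5, 35/8]
R5 ← R5 + (5/4)·R2: [0, 0, 6, -21/4]
R6 ← R6 + (3/2)·R2: [0, 0, -4, 7/2]
R4 ← R4 + (5)·R3: [0, 0, 0, 0]
R5 ← R5 − (6)·R3: [0, 0, 0, 0]
R6 ← R6 + (4)·R3: [0, 0, 0, 0]
3 nonzero rows, so rank(P) = 3.
P has 4 columns; by rank–nullity, nullity = 4 − 3 = 1.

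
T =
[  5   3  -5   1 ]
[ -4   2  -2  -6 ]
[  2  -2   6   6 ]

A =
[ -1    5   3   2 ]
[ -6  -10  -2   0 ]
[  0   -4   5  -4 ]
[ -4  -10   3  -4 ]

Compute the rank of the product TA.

First compute TA:
[[-27,   5, -13,  26],
 [ 16,  28, -44,  24],
 [-14, -54,  58, -44]]
Now row reduce the product.
R2 ← R2 + (16/27)·R1: [0, 836/27, -1396/27, 1064/27]
R3 ← R3 − (14/27)·R1: [0, -1528/27, 1748/27, -1552/27]
R3 ← R3 + (382/209)·R2: [0, 0, -6220/209, 160/11]
3 nonzero rows, so rank(TA) = 3.

3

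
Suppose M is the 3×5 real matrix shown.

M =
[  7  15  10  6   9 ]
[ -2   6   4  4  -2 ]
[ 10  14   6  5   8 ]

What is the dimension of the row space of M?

3

Row reduce to echelon form.
R2 ← R2 + (2/7)·R1: [0, 72/7, 48/7, 40/7, 4/7]
R3 ← R3 − (10/7)·R1: [0, -52/7, -58/7, -25/7, -34/7]
R3 ← R3 + (13/18)·R2: [0, 0, -10/3, 5/9, -40/9]
Echelon form has 3 nonzero rows, so rank(M) = 3.
The row space has dimension equal to the rank: 3.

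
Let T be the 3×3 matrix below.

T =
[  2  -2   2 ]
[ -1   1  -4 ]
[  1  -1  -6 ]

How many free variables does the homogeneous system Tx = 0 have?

Row reduce to echelon form.
R2 ← R2 + (1/2)·R1: [0, 0, -3]
R3 ← R3 − (1/2)·R1: [0, 0, -7]
R3 ← R3 − (7/3)·R2: [0, 0, 0]
2 nonzero rows, so rank(T) = 2.
T has 3 columns; by rank–nullity, nullity = 3 − 2 = 1.

1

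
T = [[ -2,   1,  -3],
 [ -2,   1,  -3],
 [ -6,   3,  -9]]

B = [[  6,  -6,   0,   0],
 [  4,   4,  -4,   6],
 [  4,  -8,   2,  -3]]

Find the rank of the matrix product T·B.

1

First compute TB:
[[-20,  40, -10,  15],
 [-20,  40, -10,  15],
 [-60, 120, -30,  45]]
Now row reduce the product.
R2 ← R2 − R1: [0, 0, 0, 0]
R3 ← R3 − (3)·R1: [0, 0, 0, 0]
1 nonzero row, so rank(TB) = 1.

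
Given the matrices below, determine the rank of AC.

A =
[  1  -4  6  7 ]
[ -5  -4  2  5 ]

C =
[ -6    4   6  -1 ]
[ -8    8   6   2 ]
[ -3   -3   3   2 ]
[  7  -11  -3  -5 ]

2

First compute AC:
[[ 57, -123, -21, -32],
 [ 91, -113, -63, -24]]
Now row reduce the product.
R2 ← R2 − (91/57)·R1: [0, 1584/19, -560/19, 1544/57]
2 nonzero rows, so rank(AC) = 2.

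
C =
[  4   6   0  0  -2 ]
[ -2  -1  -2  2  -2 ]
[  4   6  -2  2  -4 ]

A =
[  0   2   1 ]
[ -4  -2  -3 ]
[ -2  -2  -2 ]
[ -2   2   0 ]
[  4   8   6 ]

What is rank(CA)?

First compute CA:
[[-32, -20, -26],
 [ -4, -10,  -7],
 [-40, -28, -34]]
Now row reduce the product.
R2 ← R2 − (1/8)·R1: [0, -15/2, -15/4]
R3 ← R3 − (5/4)·R1: [0, -3, -3/2]
R3 ← R3 − (2/5)·R2: [0, 0, 0]
2 nonzero rows, so rank(CA) = 2.

2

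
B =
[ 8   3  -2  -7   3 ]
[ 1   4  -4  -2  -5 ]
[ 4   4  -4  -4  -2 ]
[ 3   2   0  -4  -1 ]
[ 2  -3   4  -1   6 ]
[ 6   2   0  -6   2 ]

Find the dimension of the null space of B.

2

Row reduce to echelon form.
R2 ← R2 − (1/8)·R1: [0, 29/8, -15/4, -9/8, -43/8]
R3 ← R3 − (1/2)·R1: [0, 5/2, -3, -1/2, -7/2]
R4 ← R4 − (3/8)·R1: [0, 7/8, 3/4, -11/8, -17/8]
R5 ← R5 − (1/4)·R1: [0, -15/4, 9/2, 3/4, 21/4]
R6 ← R6 − (3/4)·R1: [0, -1/4, 3/2, -3/4, -1/4]
R3 ← R3 − (20/29)·R2: [0, 0, -12/29, 8/29, 6/29]
R4 ← R4 − (7/29)·R2: [0, 0, 48/29, -32/29, -24/29]
R5 ← R5 + (30/29)·R2: [0, 0, 18/29, -12/29, -9/29]
R6 ← R6 + (2/29)·R2: [0, 0, 36/29, -24/29, -18/29]
R4 ← R4 + (4)·R3: [0, 0, 0, 0, 0]
R5 ← R5 + (3/2)·R3: [0, 0, 0, 0, 0]
R6 ← R6 + (3)·R3: [0, 0, 0, 0, 0]
3 nonzero rows, so rank(B) = 3.
B has 5 columns; by rank–nullity, nullity = 5 − 3 = 2.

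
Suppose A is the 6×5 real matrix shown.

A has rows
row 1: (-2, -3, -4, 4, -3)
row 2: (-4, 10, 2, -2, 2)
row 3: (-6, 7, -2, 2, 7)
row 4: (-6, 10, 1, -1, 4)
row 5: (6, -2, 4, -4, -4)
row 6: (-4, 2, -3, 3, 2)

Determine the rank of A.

Row reduce to echelon form.
R2 ← R2 − (2)·R1: [0, 16, 10, -10, 8]
R3 ← R3 − (3)·R1: [0, 16, 10, -10, 16]
R4 ← R4 − (3)·R1: [0, 19, 13, -13, 13]
R5 ← R5 + (3)·R1: [0, -11, -8, 8, -13]
R6 ← R6 − (2)·R1: [0, 8, 5, -5, 8]
R3 ← R3 − R2: [0, 0, 0, 0, 8]
R4 ← R4 − (19/16)·R2: [0, 0, 9/8, -9/8, 7/2]
R5 ← R5 + (11/16)·R2: [0, 0, -9/8, 9/8, -15/2]
R6 ← R6 − (1/2)·R2: [0, 0, 0, 0, 4]
Swap R3 ↔ R4
R5 ← R5 + R3: [0, 0, 0, 0, -4]
R5 ← R5 + (1/2)·R4: [0, 0, 0, 0, 0]
R6 ← R6 − (1/2)·R4: [0, 0, 0, 0, 0]
Echelon form has 4 nonzero rows, so rank(A) = 4.

4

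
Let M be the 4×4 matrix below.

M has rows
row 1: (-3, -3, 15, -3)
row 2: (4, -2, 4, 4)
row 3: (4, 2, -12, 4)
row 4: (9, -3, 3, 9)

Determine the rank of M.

2

Row reduce to echelon form.
R2 ← R2 + (4/3)·R1: [0, -6, 24, 0]
R3 ← R3 + (4/3)·R1: [0, -2, 8, 0]
R4 ← R4 + (3)·R1: [0, -12, 48, 0]
R3 ← R3 − (1/3)·R2: [0, 0, 0, 0]
R4 ← R4 − (2)·R2: [0, 0, 0, 0]
Echelon form has 2 nonzero rows, so rank(M) = 2.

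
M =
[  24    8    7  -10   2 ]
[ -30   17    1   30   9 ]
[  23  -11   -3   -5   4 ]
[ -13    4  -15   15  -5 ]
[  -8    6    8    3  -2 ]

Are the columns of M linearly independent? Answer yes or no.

Row reduce M to echelon form.
R2 ← R2 + (5/4)·R1: [0, 27, 39/4, 35/2, 23/2]
R3 ← R3 − (23/24)·R1: [0, -56/3, -233/24, 55/12, 25/12]
R4 ← R4 + (13/24)·R1: [0, 25/3, -269/24, 115/12, -47/12]
R5 ← R5 + (1/3)·R1: [0, 26/3, 31/3, -1/3, -4/3]
R3 ← R3 + (56/81)·R2: [0, 0, -641/216, 5405/324, 3251/324]
R4 ← R4 − (25/81)·R2: [0, 0, -3071/216, 1355/324, -2419/324]
R5 ← R5 − (26/81)·R2: [0, 0, 389/54, -482/81, -407/81]
R4 ← R4 − (3071/641)·R3: [0, 0, 0, -48550/641, -35600/641]
R5 ← R5 + (1556/641)·R3: [0, 0, 0, 22143/641, 12392/641]
R5 ← R5 + (22143/48550)·R4: [0, 0, 0, 0, -5824/971]
5 pivots among 5 columns.
Every column is a pivot column, so the columns are linearly independent.

yes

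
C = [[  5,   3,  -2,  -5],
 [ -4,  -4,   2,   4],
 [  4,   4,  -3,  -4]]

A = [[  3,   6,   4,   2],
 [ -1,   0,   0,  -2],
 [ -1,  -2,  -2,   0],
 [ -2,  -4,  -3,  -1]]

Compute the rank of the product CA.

3

First compute CA:
[[ 24,  54,  39,   9],
 [-18, -44, -32,  -4],
 [ 19,  46,  34,   4]]
Now row reduce the product.
R2 ← R2 + (3/4)·R1: [0, -7/2, -11/4, 11/4]
R3 ← R3 − (19/24)·R1: [0, 13/4, 25/8, -25/8]
R3 ← R3 + (13/14)·R2: [0, 0, 4/7, -4/7]
3 nonzero rows, so rank(CA) = 3.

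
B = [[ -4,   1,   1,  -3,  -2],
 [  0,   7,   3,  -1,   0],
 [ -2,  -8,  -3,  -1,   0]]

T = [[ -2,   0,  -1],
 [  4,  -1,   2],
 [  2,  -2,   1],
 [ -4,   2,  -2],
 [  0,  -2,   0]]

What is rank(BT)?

2

First compute BT:
[[ 26,  -5,  13],
 [ 38, -15,  19],
 [-30,  12, -15]]
Now row reduce the product.
R2 ← R2 − (19/13)·R1: [0, -100/13, 0]
R3 ← R3 + (15/13)·R1: [0, 81/13, 0]
R3 ← R3 + (81/100)·R2: [0, 0, 0]
2 nonzero rows, so rank(BT) = 2.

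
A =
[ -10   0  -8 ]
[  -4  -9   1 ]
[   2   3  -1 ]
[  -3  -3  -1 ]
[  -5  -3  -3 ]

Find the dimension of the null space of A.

0

Row reduce to echelon form.
R2 ← R2 − (2/5)·R1: [0, -9, 21/5]
R3 ← R3 + (1/5)·R1: [0, 3, -13/5]
R4 ← R4 − (3/10)·R1: [0, -3, 7/5]
R5 ← R5 − (1/2)·R1: [0, -3, 1]
R3 ← R3 + (1/3)·R2: [0, 0, -6/5]
R4 ← R4 − (1/3)·R2: [0, 0, 0]
R5 ← R5 − (1/3)·R2: [0, 0, -2/5]
R5 ← R5 − (1/3)·R3: [0, 0, 0]
3 nonzero rows, so rank(A) = 3.
A has 3 columns; by rank–nullity, nullity = 3 − 3 = 0.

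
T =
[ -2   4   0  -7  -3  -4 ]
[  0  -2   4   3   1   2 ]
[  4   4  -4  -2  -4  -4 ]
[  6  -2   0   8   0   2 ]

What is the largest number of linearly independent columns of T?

3

Row reduce to echelon form.
R3 ← R3 + (2)·R1: [0, 12, -4, -16, -10, -12]
R4 ← R4 + (3)·R1: [0, 10, 0, -13, -9, -10]
R3 ← R3 + (6)·R2: [0, 0, 20, 2, -4, 0]
R4 ← R4 + (5)·R2: [0, 0, 20, 2, -4, 0]
R4 ← R4 − R3: [0, 0, 0, 0, 0, 0]
Echelon form has 3 nonzero rows, so rank(T) = 3.
The rank gives the maximum number of linearly independent columns: 3.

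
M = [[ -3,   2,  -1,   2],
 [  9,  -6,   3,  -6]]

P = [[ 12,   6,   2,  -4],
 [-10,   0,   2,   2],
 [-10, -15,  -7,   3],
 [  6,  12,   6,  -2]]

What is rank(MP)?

1

First compute MP:
[[-34,  21,  17,   9],
 [102, -63, -51, -27]]
Now row reduce the product.
R2 ← R2 + (3)·R1: [0, 0, 0, 0]
1 nonzero row, so rank(MP) = 1.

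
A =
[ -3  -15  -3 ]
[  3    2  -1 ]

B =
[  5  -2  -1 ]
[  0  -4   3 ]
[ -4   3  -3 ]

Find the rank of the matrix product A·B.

2

First compute AB:
[[ -3,  57, -33],
 [ 19, -17,   6]]
Now row reduce the product.
R2 ← R2 + (19/3)·R1: [0, 344, -203]
2 nonzero rows, so rank(AB) = 2.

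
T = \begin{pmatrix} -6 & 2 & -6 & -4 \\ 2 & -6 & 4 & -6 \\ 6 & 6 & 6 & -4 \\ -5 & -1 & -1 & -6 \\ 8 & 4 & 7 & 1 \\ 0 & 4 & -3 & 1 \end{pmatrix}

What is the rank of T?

4

Row reduce to echelon form.
R2 ← R2 + (1/3)·R1: [0, -16/3, 2, -22/3]
R3 ← R3 + R1: [0, 8, 0, -8]
R4 ← R4 − (5/6)·R1: [0, -8/3, 4, -8/3]
R5 ← R5 + (4/3)·R1: [0, 20/3, -1, -13/3]
R3 ← R3 + (3/2)·R2: [0, 0, 3, -19]
R4 ← R4 − (1/2)·R2: [0, 0, 3, 1]
R5 ← R5 + (5/4)·R2: [0, 0, 3/2, -27/2]
R6 ← R6 + (3/4)·R2: [0, 0, -3/2, -9/2]
R4 ← R4 − R3: [0, 0, 0, 20]
R5 ← R5 − (1/2)·R3: [0, 0, 0, -4]
R6 ← R6 + (1/2)·R3: [0, 0, 0, -14]
R5 ← R5 + (1/5)·R4: [0, 0, 0, 0]
R6 ← R6 + (7/10)·R4: [0, 0, 0, 0]
Echelon form has 4 nonzero rows, so rank(T) = 4.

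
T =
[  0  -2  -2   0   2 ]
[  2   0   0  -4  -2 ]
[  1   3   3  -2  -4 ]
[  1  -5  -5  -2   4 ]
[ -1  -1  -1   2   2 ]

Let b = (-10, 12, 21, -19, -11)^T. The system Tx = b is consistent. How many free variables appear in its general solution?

3

Row reduce the augmented matrix [T | b].
Swap R1 ↔ R2
R3 ← R3 − (1/2)·R1: [0, 3, 3, 0, -3, 15]
R4 ← R4 − (1/2)·R1: [0, -5, -5, 0, 5, -25]
R5 ← R5 + (1/2)·R1: [0, -1, -1, 0, 1, -5]
R3 ← R3 + (3/2)·R2: [0, 0, 0, 0, 0, 0]
R4 ← R4 − (5/2)·R2: [0, 0, 0, 0, 0, 0]
R5 ← R5 − (1/2)·R2: [0, 0, 0, 0, 0, 0]
The echelon form has 2 nonzero rows, and every pivot lies in the first 5 columns, so rank(T) = rank([T|b]) = 2.
The system is consistent.
Free variables = (unknowns) − (rank) = 5 − 2 = 3.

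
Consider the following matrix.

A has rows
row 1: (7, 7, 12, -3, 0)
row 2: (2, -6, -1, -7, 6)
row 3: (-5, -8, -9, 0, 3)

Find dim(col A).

Row reduce to echelon form.
R2 ← R2 − (2/7)·R1: [0, -8, -31/7, -43/7, 6]
R3 ← R3 + (5/7)·R1: [0, -3, -3/7, -15/7, 3]
R3 ← R3 − (3/8)·R2: [0, 0, 69/56, 9/56, 3/4]
Echelon form has 3 nonzero rows, so rank(A) = 3.
The column space has dimension equal to the rank: 3.

3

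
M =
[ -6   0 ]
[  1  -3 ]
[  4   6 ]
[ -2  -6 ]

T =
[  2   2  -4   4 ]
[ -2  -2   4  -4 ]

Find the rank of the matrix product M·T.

First compute MT:
[[-12, -12,  24, -24],
 [  8,   8, -16,  16],
 [ -4,  -4,   8,  -8],
 [  8,   8, -16,  16]]
Now row reduce the product.
R2 ← R2 + (2/3)·R1: [0, 0, 0, 0]
R3 ← R3 − (1/3)·R1: [0, 0, 0, 0]
R4 ← R4 + (2/3)·R1: [0, 0, 0, 0]
1 nonzero row, so rank(MT) = 1.

1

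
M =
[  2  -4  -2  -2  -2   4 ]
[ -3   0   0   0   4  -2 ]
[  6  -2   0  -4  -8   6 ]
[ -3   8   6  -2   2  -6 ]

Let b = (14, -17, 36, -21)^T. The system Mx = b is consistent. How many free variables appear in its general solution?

Row reduce the augmented matrix [M | b].
R2 ← R2 + (3/2)·R1: [0, -6, -3, -3, 1, 4, 4]
R3 ← R3 − (3)·R1: [0, 10, 6, 2, -2, -6, -6]
R4 ← R4 + (3/2)·R1: [0, 2, 3, -5, -1, 0, 0]
R3 ← R3 + (5/3)·R2: [0, 0, 1, -3, -1/3, 2/3, 2/3]
R4 ← R4 + (1/3)·R2: [0, 0, 2, -6, -2/3, 4/3, 4/3]
R4 ← R4 − (2)·R3: [0, 0, 0, 0, 0, 0, 0]
The echelon form has 3 nonzero rows, and every pivot lies in the first 6 columns, so rank(M) = rank([M|b]) = 3.
The system is consistent.
Free variables = (unknowns) − (rank) = 6 − 3 = 3.

3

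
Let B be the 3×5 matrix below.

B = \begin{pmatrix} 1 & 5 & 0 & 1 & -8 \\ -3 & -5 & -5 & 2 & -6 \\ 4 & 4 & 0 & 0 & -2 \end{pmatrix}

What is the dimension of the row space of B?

Row reduce to echelon form.
R2 ← R2 + (3)·R1: [0, 10, -5, 5, -30]
R3 ← R3 − (4)·R1: [0, -16, 0, -4, 30]
R3 ← R3 + (8/5)·R2: [0, 0, -8, 4, -18]
Echelon form has 3 nonzero rows, so rank(B) = 3.
The row space has dimension equal to the rank: 3.

3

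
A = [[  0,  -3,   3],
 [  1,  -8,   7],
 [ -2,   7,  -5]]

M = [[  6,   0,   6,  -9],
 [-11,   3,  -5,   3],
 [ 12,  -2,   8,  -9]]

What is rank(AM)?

2

First compute AM:
[[ 69, -15,  39, -36],
 [178, -38, 102, -96],
 [-149,  31, -87,  84]]
Now row reduce the product.
R2 ← R2 − (178/69)·R1: [0, 16/23, 32/23, -72/23]
R3 ← R3 + (149/69)·R1: [0, -32/23, -64/23, 144/23]
R3 ← R3 + (2)·R2: [0, 0, 0, 0]
2 nonzero rows, so rank(AM) = 2.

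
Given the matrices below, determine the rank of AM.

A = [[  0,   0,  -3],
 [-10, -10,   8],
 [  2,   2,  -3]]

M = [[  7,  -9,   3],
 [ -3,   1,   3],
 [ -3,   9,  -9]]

2

First compute AM:
[[  9, -27,  27],
 [-64, 152, -132],
 [ 17, -43,  39]]
Now row reduce the product.
R2 ← R2 + (64/9)·R1: [0, -40, 60]
R3 ← R3 − (17/9)·R1: [0, 8, -12]
R3 ← R3 + (1/5)·R2: [0, 0, 0]
2 nonzero rows, so rank(AM) = 2.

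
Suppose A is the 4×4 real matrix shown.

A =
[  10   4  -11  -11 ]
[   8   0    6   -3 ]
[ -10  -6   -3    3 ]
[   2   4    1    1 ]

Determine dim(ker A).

Row reduce to echelon form.
R2 ← R2 − (4/5)·R1: [0, -16/5, 74/5, 29/5]
R3 ← R3 + R1: [0, -2, -14, -8]
R4 ← R4 − (1/5)·R1: [0, 16/5, 16/5, 16/5]
R3 ← R3 − (5/8)·R2: [0, 0, -93/4, -93/8]
R4 ← R4 + R2: [0, 0, 18, 9]
R4 ← R4 + (24/31)·R3: [0, 0, 0, 0]
3 nonzero rows, so rank(A) = 3.
A has 4 columns; by rank–nullity, nullity = 4 − 3 = 1.

1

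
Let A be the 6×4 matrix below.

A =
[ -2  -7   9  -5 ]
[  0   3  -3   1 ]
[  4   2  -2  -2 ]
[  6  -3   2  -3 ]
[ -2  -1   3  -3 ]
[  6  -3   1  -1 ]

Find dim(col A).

Row reduce to echelon form.
R3 ← R3 + (2)·R1: [0, -12, 16, -12]
R4 ← R4 + (3)·R1: [0, -24, 29, -18]
R5 ← R5 − R1: [0, 6, -6, 2]
R6 ← R6 + (3)·R1: [0, -24, 28, -16]
R3 ← R3 + (4)·R2: [0, 0, 4, -8]
R4 ← R4 + (8)·R2: [0, 0, 5, -10]
R5 ← R5 − (2)·R2: [0, 0, 0, 0]
R6 ← R6 + (8)·R2: [0, 0, 4, -8]
R4 ← R4 − (5/4)·R3: [0, 0, 0, 0]
R6 ← R6 − R3: [0, 0, 0, 0]
Echelon form has 3 nonzero rows, so rank(A) = 3.
The column space has dimension equal to the rank: 3.

3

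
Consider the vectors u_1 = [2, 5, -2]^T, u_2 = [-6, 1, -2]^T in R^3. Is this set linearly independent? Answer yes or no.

Form the matrix with these vectors as rows and row reduce.
R2 ← R2 + (3)·R1: [0, 16, -8]
2 nonzero rows, so the 2 vectors span a space of dimension 2.
Since 2 = 2, the vectors are linearly independent.

yes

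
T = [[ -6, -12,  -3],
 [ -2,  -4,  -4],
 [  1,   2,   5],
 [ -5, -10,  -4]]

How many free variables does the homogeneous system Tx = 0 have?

Row reduce to echelon form.
R2 ← R2 − (1/3)·R1: [0, 0, -3]
R3 ← R3 + (1/6)·R1: [0, 0, 9/2]
R4 ← R4 − (5/6)·R1: [0, 0, -3/2]
R3 ← R3 + (3/2)·R2: [0, 0, 0]
R4 ← R4 − (1/2)·R2: [0, 0, 0]
2 nonzero rows, so rank(T) = 2.
T has 3 columns; by rank–nullity, nullity = 3 − 2 = 1.

1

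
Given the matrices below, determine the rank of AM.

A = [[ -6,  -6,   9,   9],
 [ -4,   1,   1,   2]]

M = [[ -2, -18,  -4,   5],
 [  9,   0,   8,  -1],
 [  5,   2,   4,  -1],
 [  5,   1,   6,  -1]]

2

First compute AM:
[[ 48, 135,  66, -42],
 [ 32,  76,  40, -24]]
Now row reduce the product.
R2 ← R2 − (2/3)·R1: [0, -14, -4, 4]
2 nonzero rows, so rank(AM) = 2.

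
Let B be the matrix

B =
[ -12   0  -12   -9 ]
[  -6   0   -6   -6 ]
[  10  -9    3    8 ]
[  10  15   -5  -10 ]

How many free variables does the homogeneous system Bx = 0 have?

0

Row reduce to echelon form.
R2 ← R2 − (1/2)·R1: [0, 0, 0, -3/2]
R3 ← R3 + (5/6)·R1: [0, -9, -7, 1/2]
R4 ← R4 + (5/6)·R1: [0, 15, -15, -35/2]
Swap R2 ↔ R3
R4 ← R4 + (5/3)·R2: [0, 0, -80/3, -50/3]
Swap R3 ↔ R4
4 nonzero rows, so rank(B) = 4.
B has 4 columns; by rank–nullity, nullity = 4 − 4 = 0.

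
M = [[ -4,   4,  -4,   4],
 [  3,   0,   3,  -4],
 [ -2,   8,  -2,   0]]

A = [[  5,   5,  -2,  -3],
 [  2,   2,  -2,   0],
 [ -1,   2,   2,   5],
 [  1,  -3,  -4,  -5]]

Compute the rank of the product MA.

2

First compute MA:
[[ -4, -32, -24, -28],
 [  8,  33,  16,  26],
 [  8,   2, -16,  -4]]
Now row reduce the product.
R2 ← R2 + (2)·R1: [0, -31, -32, -30]
R3 ← R3 + (2)·R1: [0, -62, -64, -60]
R3 ← R3 − (2)·R2: [0, 0, 0, 0]
2 nonzero rows, so rank(MA) = 2.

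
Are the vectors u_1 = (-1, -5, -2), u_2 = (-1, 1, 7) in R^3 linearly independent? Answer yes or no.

Form the matrix with these vectors as rows and row reduce.
R2 ← R2 − R1: [0, 6, 9]
2 nonzero rows, so the 2 vectors span a space of dimension 2.
Since 2 = 2, the vectors are linearly independent.

yes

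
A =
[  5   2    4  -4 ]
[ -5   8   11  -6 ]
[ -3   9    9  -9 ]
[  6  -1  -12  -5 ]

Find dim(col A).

3

Row reduce to echelon form.
R2 ← R2 + R1: [0, 10, 15, -10]
R3 ← R3 + (3/5)·R1: [0, 51/5, 57/5, -57/5]
R4 ← R4 − (6/5)·R1: [0, -17/5, -84/5, -1/5]
R3 ← R3 − (51/50)·R2: [0, 0, -39/10, -6/5]
R4 ← R4 + (17/50)·R2: [0, 0, -117/10, -18/5]
R4 ← R4 − (3)·R3: [0, 0, 0, 0]
Echelon form has 3 nonzero rows, so rank(A) = 3.
The column space has dimension equal to the rank: 3.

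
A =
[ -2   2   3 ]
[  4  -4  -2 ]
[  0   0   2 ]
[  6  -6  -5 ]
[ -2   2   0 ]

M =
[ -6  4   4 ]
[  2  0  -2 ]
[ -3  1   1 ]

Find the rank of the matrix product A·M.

First compute AM:
[[  7,  -5,  -9],
 [-26,  14,  22],
 [ -6,   2,   2],
 [-33,  19,  31],
 [ 16,  -8, -12]]
Now row reduce the product.
R2 ← R2 + (26/7)·R1: [0, -32/7, -80/7]
R3 ← R3 + (6/7)·R1: [0, -16/7, -40/7]
R4 ← R4 + (33/7)·R1: [0, -32/7, -80/7]
R5 ← R5 − (16/7)·R1: [0, 24/7, 60/7]
R3 ← R3 − (1/2)·R2: [0, 0, 0]
R4 ← R4 − R2: [0, 0, 0]
R5 ← R5 + (3/4)·R2: [0, 0, 0]
2 nonzero rows, so rank(AM) = 2.

2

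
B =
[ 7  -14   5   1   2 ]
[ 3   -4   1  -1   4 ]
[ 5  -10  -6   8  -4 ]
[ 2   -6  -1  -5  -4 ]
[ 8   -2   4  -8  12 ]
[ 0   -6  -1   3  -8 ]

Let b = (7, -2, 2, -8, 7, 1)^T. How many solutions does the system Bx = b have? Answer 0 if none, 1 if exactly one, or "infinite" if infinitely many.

0

Row reduce the augmented matrix [B | b].
R2 ← R2 − (3/7)·R1: [0, 2, -8/7, -10/7, 22/7, -5]
R3 ← R3 − (5/7)·R1: [0, 0, -67/7, 51/7, -38/7, -3]
R4 ← R4 − (2/7)·R1: [0, -2, -17/7, -37/7, -32/7, -10]
R5 ← R5 − (8/7)·R1: [0, 14, -12/7, -64/7, 68/7, -1]
R4 ← R4 + R2: [0, 0, -25/7, -47/7, -10/7, -15]
R5 ← R5 − (7)·R2: [0, 0, 44/7, 6/7, -86/7, 34]
R6 ← R6 + (3)·R2: [0, 0, -31/7, -9/7, 10/7, -14]
R4 ← R4 − (25/67)·R3: [0, 0, 0, -632/67, 40/67, -930/67]
R5 ← R5 + (44/67)·R3: [0, 0, 0, 378/67, -1062/67, 2146/67]
R6 ← R6 − (31/67)·R3: [0, 0, 0, -312/67, 264/67, -845/67]
R5 ← R5 + (189/316)·R4: [0, 0, 0, 0, -1224/79, 3749/158]
R6 ← R6 − (39/79)·R4: [0, 0, 0, 0, 288/79, -455/79]
R6 ← R6 + (4/17)·R5: [0, 0, 0, 0, 0, -3/17]
The echelon form has 6 nonzero rows; the last pivot sits in the augmented column, so rank(B) = 5 but rank([B|b]) = 6.
Since the ranks differ, the system is inconsistent.
It has no solutions.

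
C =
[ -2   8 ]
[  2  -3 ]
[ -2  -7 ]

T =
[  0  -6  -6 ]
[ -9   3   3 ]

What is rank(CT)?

2

First compute CT:
[[-72,  36,  36],
 [ 27, -21, -21],
 [ 63,  -9,  -9]]
Now row reduce the product.
R2 ← R2 + (3/8)·R1: [0, -15/2, -15/2]
R3 ← R3 + (7/8)·R1: [0, 45/2, 45/2]
R3 ← R3 + (3)·R2: [0, 0, 0]
2 nonzero rows, so rank(CT) = 2.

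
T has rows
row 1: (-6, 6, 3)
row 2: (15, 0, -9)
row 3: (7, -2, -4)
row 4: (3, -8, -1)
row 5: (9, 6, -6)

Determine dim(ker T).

Row reduce to echelon form.
R2 ← R2 + (5/2)·R1: [0, 15, -3/2]
R3 ← R3 + (7/6)·R1: [0, 5, -1/2]
R4 ← R4 + (1/2)·R1: [0, -5, 1/2]
R5 ← R5 + (3/2)·R1: [0, 15, -3/2]
R3 ← R3 − (1/3)·R2: [0, 0, 0]
R4 ← R4 + (1/3)·R2: [0, 0, 0]
R5 ← R5 − R2: [0, 0, 0]
2 nonzero rows, so rank(T) = 2.
T has 3 columns; by rank–nullity, nullity = 3 − 2 = 1.

1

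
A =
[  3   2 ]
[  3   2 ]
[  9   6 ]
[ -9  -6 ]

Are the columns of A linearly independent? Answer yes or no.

Row reduce A to echelon form.
R2 ← R2 − R1: [0, 0]
R3 ← R3 − (3)·R1: [0, 0]
R4 ← R4 + (3)·R1: [0, 0]
1 pivot among 2 columns.
Only 1 < 2 pivot columns, so the columns are linearly dependent.

no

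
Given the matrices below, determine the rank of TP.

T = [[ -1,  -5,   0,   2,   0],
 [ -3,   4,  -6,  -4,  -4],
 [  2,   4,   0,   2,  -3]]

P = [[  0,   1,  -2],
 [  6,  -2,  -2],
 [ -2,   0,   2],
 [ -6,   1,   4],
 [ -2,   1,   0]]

2

First compute TP:
[[-42,  11,  20],
 [ 68, -19, -30],
 [ 18,  -7,  -4]]
Now row reduce the product.
R2 ← R2 + (34/21)·R1: [0, -25/21, 50/21]
R3 ← R3 + (3/7)·R1: [0, -16/7, 32/7]
R3 ← R3 − (48/25)·R2: [0, 0, 0]
2 nonzero rows, so rank(TP) = 2.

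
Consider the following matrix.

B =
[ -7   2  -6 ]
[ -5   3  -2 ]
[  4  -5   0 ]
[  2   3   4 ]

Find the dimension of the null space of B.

Row reduce to echelon form.
R2 ← R2 − (5/7)·R1: [0, 11/7, 16/7]
R3 ← R3 + (4/7)·R1: [0, -27/7, -24/7]
R4 ← R4 + (2/7)·R1: [0, 25/7, 16/7]
R3 ← R3 + (27/11)·R2: [0, 0, 24/11]
R4 ← R4 − (25/11)·R2: [0, 0, -32/11]
R4 ← R4 + (4/3)·R3: [0, 0, 0]
3 nonzero rows, so rank(B) = 3.
B has 3 columns; by rank–nullity, nullity = 3 − 3 = 0.

0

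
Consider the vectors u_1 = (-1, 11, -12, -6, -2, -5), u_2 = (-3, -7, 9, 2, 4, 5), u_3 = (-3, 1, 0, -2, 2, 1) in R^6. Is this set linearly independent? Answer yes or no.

no

Form the matrix with these vectors as rows and row reduce.
R2 ← R2 − (3)·R1: [0, -40, 45, 20, 10, 20]
R3 ← R3 − (3)·R1: [0, -32, 36, 16, 8, 16]
R3 ← R3 − (4/5)·R2: [0, 0, 0, 0, 0, 0]
2 nonzero rows, so the 3 vectors span a space of dimension 2.
Since 2 < 3, the vectors are linearly dependent.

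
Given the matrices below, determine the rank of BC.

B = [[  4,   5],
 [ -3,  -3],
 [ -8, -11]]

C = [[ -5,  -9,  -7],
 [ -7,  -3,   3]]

First compute BC:
[[-55, -51, -13],
 [ 36,  36,  12],
 [117, 105,  23]]
Now row reduce the product.
R2 ← R2 + (36/55)·R1: [0, 144/55, 192/55]
R3 ← R3 + (117/55)·R1: [0, -192/55, -256/55]
R3 ← R3 + (4/3)·R2: [0, 0, 0]
2 nonzero rows, so rank(BC) = 2.

2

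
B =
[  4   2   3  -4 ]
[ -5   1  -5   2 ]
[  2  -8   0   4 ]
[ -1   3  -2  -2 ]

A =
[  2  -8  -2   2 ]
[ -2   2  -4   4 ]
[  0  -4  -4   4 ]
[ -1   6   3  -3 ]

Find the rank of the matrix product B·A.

2

First compute BA:
[[  8, -64, -40,  40],
 [-14,  74,  32, -32],
 [ 16,  -8,  40, -40],
 [ -6,  10,  -8,   8]]
Now row reduce the product.
R2 ← R2 + (7/4)·R1: [0, -38, -38, 38]
R3 ← R3 − (2)·R1: [0, 120, 120, -120]
R4 ← R4 + (3/4)·R1: [0, -38, -38, 38]
R3 ← R3 + (60/19)·R2: [0, 0, 0, 0]
R4 ← R4 − R2: [0, 0, 0, 0]
2 nonzero rows, so rank(BA) = 2.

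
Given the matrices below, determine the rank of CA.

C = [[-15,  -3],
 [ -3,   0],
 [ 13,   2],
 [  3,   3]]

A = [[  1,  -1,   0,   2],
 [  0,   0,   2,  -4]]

First compute CA:
[[-15,  15,  -6, -18],
 [ -3,   3,   0,  -6],
 [ 13, -13,   4,  18],
 [  3,  -3,   6,  -6]]
Now row reduce the product.
R2 ← R2 − (1/5)·R1: [0, 0, 6/5, -12/5]
R3 ← R3 + (13/15)·R1: [0, 0, -6/5, 12/5]
R4 ← R4 + (1/5)·R1: [0, 0, 24/5, -48/5]
R3 ← R3 + R2: [0, 0, 0, 0]
R4 ← R4 − (4)·R2: [0, 0, 0, 0]
2 nonzero rows, so rank(CA) = 2.

2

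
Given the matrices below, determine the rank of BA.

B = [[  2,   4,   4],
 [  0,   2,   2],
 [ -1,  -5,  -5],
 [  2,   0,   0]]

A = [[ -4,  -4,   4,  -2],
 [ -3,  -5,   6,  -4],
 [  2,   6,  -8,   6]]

2

First compute BA:
[[-12,  -4,   0,   4],
 [ -2,   2,  -4,   4],
 [  9,  -1,   6,  -8],
 [ -8,  -8,   8,  -4]]
Now row reduce the product.
R2 ← R2 − (1/6)·R1: [0, 8/3, -4, 10/3]
R3 ← R3 + (3/4)·R1: [0, -4, 6, -5]
R4 ← R4 − (2/3)·R1: [0, -16/3, 8, -20/3]
R3 ← R3 + (3/2)·R2: [0, 0, 0, 0]
R4 ← R4 + (2)·R2: [0, 0, 0, 0]
2 nonzero rows, so rank(BA) = 2.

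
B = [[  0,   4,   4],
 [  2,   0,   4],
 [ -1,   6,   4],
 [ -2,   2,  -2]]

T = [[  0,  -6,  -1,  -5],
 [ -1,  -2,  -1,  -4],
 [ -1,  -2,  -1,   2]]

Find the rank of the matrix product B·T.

First compute BT:
[[ -8, -16,  -8,  -8],
 [ -4, -20,  -6,  -2],
 [-10, -14,  -9, -11],
 [  0,  12,   2,  -2]]
Now row reduce the product.
R2 ← R2 − (1/2)·R1: [0, -12, -2, 2]
R3 ← R3 − (5/4)·R1: [0, 6, 1, -1]
R3 ← R3 + (1/2)·R2: [0, 0, 0, 0]
R4 ← R4 + R2: [0, 0, 0, 0]
2 nonzero rows, so rank(BT) = 2.

2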